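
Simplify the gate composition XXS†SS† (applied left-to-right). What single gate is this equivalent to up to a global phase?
S†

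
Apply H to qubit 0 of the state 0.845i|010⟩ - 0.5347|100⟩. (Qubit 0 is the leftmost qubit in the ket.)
-0.3781|000⟩ + 0.5975i|010⟩ + 0.3781|100⟩ + 0.5975i|110⟩

H on qubit 0 mixes each pair of kets that differ only in qubit 0: amplitudes (a, b) of (|…0…⟩, |…1…⟩) become ((a + b)/√2, (a − b)/√2). Kets absent from the input have amplitude 0.
(|000⟩, |100⟩): (a, b) = (0, -0.5347) → (-0.3781, 0.3781)
(|010⟩, |110⟩): (a, b) = (0.845i, 0) → (0.5975i, 0.5975i)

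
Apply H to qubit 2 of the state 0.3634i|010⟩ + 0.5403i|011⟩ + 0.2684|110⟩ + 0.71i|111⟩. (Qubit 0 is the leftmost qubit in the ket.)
0.639i|010⟩ - 0.1251i|011⟩ + (0.1898 + 0.502i)|110⟩ + (0.1898 - 0.502i)|111⟩

H on qubit 2 mixes each pair of kets that differ only in qubit 2: amplitudes (a, b) of (|…0…⟩, |…1…⟩) become ((a + b)/√2, (a − b)/√2). Kets absent from the input have amplitude 0.
(|010⟩, |011⟩): (a, b) = (0.3634i, 0.5403i) → (0.639i, -0.1251i)
(|110⟩, |111⟩): (a, b) = (0.2684, 0.71i) → ((0.1898 + 0.502i), (0.1898 - 0.502i))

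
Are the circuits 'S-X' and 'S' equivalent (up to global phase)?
No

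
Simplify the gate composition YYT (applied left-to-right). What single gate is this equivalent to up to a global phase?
T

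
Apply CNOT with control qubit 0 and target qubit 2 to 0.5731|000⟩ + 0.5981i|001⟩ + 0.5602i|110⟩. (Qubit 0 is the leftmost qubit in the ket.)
0.5731|000⟩ + 0.5981i|001⟩ + 0.5602i|111⟩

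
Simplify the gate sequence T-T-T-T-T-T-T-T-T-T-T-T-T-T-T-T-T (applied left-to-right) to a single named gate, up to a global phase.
T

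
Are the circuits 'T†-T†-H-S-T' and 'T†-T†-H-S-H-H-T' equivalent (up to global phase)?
Yes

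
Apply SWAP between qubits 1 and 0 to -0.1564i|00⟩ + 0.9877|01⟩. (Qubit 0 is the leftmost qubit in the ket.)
-0.1564i|00⟩ + 0.9877|10⟩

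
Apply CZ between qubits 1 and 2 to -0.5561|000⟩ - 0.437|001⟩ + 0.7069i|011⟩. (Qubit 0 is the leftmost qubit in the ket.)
-0.5561|000⟩ - 0.437|001⟩ - 0.7069i|011⟩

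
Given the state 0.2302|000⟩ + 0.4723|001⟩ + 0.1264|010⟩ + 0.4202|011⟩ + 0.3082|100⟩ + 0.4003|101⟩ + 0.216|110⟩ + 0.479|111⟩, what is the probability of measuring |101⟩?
0.1602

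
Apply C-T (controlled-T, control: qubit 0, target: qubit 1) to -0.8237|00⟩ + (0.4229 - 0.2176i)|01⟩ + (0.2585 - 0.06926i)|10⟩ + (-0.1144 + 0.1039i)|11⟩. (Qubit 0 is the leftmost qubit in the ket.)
-0.8237|00⟩ + (0.4229 - 0.2176i)|01⟩ + (0.2585 - 0.06926i)|10⟩ + (-0.1544 - 0.007425i)|11⟩

C-T leaves the control-|0⟩ kets |00⟩, |01⟩ unchanged and applies T to qubit 1 on the control-|1⟩ pair (|10⟩, |11⟩).
T = [[1, 0], [0, (1/√2 + (1/√2)i)]].
With a = amp(|10⟩) = (0.2585 - 0.06926i) and b = amp(|11⟩) = (-0.1144 + 0.1039i):
new amp(|10⟩) = (1)·a = (0.2585 - 0.06926i)
new amp(|11⟩) = (1/√2 + (1/√2)i)·b = (-0.1544 - 0.007425i)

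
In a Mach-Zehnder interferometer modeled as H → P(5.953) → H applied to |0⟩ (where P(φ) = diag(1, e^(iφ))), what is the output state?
(0.973 - 0.1621i)|0⟩ + (0.02701 + 0.1621i)|1⟩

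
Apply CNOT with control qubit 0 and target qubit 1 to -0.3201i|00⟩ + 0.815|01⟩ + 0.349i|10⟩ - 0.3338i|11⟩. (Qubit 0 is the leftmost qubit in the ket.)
-0.3201i|00⟩ + 0.815|01⟩ - 0.3338i|10⟩ + 0.349i|11⟩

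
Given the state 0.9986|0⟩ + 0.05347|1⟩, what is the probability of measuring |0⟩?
0.9972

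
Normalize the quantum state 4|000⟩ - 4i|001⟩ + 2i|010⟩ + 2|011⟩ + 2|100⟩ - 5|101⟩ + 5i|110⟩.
0.4126|000⟩ - 0.4126i|001⟩ + 0.2063i|010⟩ + 0.2063|011⟩ + 0.2063|100⟩ - 0.5157|101⟩ + 0.5157i|110⟩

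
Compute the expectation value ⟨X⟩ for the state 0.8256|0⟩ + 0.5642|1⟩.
0.9316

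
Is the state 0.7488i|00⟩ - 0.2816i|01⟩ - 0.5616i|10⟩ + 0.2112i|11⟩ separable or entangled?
Separable

Writing the state as a|00⟩ + b|01⟩ + c|10⟩ + d|11⟩, it is a product state iff ad − bc = 0.
Here (a, b, c, d) = (0.7488i, -0.2816i, -0.5616i, 0.2112i): ad − bc = (0.7488i)(0.2112i) − (-0.2816i)(-0.5616i) = 0, so the state is separable.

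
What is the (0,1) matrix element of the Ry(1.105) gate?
-0.5248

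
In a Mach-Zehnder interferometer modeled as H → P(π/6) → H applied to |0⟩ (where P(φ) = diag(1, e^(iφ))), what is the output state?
(0.933 + 0.25i)|0⟩ + (0.06699 - 0.25i)|1⟩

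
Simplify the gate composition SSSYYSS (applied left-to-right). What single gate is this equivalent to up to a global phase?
S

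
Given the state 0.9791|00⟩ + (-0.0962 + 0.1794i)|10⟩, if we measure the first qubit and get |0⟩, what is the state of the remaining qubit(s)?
|0⟩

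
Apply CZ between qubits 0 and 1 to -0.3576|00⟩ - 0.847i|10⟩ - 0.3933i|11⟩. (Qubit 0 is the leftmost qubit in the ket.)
-0.3576|00⟩ - 0.847i|10⟩ + 0.3933i|11⟩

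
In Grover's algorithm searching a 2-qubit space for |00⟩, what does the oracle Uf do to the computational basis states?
Uf|x⟩ = -|x⟩ if x = 00, else |x⟩ (phase flip on target)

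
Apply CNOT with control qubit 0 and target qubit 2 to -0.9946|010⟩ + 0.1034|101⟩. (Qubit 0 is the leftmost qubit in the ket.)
-0.9946|010⟩ + 0.1034|100⟩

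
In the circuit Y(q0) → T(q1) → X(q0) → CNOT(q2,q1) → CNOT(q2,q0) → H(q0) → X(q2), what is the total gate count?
7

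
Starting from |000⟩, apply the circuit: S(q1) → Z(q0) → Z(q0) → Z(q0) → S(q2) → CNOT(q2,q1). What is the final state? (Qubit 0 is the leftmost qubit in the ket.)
|000⟩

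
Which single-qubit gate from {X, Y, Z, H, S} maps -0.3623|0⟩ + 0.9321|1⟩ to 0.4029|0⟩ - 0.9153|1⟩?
H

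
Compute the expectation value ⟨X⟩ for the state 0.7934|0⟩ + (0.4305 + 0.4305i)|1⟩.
0.6831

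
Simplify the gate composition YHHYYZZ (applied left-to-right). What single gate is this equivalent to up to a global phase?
Y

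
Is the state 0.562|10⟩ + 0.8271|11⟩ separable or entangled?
Separable

Writing the state as a|00⟩ + b|01⟩ + c|10⟩ + d|11⟩, it is a product state iff ad − bc = 0.
Here (a, b, c, d) = (0, 0, 0.562, 0.8271): ad − bc = (0)(0.8271) − (0)(0.562) = 0, so the state is separable.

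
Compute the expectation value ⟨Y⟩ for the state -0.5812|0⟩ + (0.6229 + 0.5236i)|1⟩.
-0.6086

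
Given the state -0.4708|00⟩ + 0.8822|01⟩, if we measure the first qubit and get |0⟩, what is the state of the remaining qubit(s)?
-0.4708|0⟩ + 0.8822|1⟩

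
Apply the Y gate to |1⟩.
-i|0⟩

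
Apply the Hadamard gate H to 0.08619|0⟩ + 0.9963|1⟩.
0.7654|0⟩ - 0.6435|1⟩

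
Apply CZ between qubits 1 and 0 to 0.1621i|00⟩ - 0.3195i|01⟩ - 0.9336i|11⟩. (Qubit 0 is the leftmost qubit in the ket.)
0.1621i|00⟩ - 0.3195i|01⟩ + 0.9336i|11⟩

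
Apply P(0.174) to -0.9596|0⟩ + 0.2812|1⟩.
-0.9596|0⟩ + (0.277 + 0.04868i)|1⟩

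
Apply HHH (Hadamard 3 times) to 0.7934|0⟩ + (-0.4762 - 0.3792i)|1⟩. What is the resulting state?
(0.2243 - 0.2681i)|0⟩ + (0.8977 + 0.2681i)|1⟩

H² = I, so H^3 = H: a single Hadamard. With (a, b) = (0.7934, (-0.4762 - 0.3792i)), H gives ((a + b)/√2, (a − b)/√2) = ((0.2243 - 0.2681i), (0.8977 + 0.2681i)).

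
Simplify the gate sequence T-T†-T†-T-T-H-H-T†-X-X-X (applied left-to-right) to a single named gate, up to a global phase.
X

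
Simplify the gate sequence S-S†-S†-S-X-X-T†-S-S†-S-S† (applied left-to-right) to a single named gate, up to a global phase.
T†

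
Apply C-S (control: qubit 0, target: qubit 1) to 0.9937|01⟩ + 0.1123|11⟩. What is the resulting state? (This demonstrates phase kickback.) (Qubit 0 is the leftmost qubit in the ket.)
0.9937|01⟩ + 0.1123i|11⟩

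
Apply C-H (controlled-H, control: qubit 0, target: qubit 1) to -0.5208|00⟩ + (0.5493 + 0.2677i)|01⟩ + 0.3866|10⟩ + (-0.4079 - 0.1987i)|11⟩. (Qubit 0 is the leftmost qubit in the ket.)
-0.5208|00⟩ + (0.5493 + 0.2677i)|01⟩ + (-0.01506 - 0.1405i)|10⟩ + (0.5618 + 0.1405i)|11⟩

C-H leaves the control-|0⟩ kets |00⟩, |01⟩ unchanged and applies H to qubit 1 on the control-|1⟩ pair (|10⟩, |11⟩).
H = [[1/√2, 1/√2], [1/√2, -1/√2]].
With a = amp(|10⟩) = 0.3866 and b = amp(|11⟩) = (-0.4079 - 0.1987i):
new amp(|10⟩) = (1/√2)·a + (1/√2)·b = (-0.01506 - 0.1405i)
new amp(|11⟩) = (1/√2)·a + (-1/√2)·b = (0.5618 + 0.1405i)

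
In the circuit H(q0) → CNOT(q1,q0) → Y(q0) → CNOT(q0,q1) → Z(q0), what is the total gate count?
5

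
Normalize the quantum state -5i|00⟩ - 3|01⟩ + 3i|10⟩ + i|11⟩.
-0.7538i|00⟩ - 0.4523|01⟩ + 0.4523i|10⟩ + 0.1508i|11⟩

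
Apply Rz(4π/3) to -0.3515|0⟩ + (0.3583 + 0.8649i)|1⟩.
(0.1758 + 0.3044i)|0⟩ + (-0.9282 - 0.1222i)|1⟩

Rz(4π/3) = [[e^(−iθ/2), 0], [0, e^(iθ/2)]] with e^(±iθ/2) = cos(θ/2) ± i·sin(θ/2); θ = 4π/3, cos(θ/2) ≈ -0.5, sin(θ/2) ≈ 0.866025.
With a = amp(|0⟩) = -0.3515 and b = amp(|1⟩) = (0.3583 + 0.8649i):
new amp(|0⟩) = (-0.5 - 0.866025i)·a = (0.1758 + 0.3044i)
new amp(|1⟩) = (-0.5 + 0.866025i)·b = (-0.9282 - 0.1222i)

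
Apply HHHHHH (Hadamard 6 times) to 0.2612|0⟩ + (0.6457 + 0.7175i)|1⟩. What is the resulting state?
0.2612|0⟩ + (0.6457 + 0.7175i)|1⟩

H² = I, so an even number of Hadamards cancels: H^6 = I and the state is unchanged.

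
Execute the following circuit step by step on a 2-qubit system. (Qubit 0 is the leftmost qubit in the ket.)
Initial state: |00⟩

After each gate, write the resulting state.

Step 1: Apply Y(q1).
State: i|01⟩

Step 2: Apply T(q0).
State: i|01⟩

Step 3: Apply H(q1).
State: (1/√2)i|00⟩ - (1/√2)i|01⟩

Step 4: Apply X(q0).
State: (1/√2)i|10⟩ - (1/√2)i|11⟩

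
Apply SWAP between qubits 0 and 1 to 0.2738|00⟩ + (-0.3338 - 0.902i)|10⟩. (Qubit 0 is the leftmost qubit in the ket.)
0.2738|00⟩ + (-0.3338 - 0.902i)|01⟩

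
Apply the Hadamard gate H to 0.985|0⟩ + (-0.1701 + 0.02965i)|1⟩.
(0.5762 + 0.02097i)|0⟩ + (0.8168 - 0.02097i)|1⟩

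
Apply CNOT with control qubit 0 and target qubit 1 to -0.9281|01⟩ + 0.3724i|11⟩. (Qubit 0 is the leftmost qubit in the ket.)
-0.9281|01⟩ + 0.3724i|10⟩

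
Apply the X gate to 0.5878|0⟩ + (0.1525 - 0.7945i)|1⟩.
(0.1525 - 0.7945i)|0⟩ + 0.5878|1⟩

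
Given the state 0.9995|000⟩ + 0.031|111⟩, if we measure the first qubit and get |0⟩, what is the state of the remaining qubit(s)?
|00⟩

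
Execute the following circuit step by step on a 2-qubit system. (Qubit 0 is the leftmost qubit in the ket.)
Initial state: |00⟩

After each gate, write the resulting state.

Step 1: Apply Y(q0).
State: i|10⟩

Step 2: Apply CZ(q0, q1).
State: i|10⟩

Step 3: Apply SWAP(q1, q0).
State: i|01⟩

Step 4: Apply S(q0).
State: i|01⟩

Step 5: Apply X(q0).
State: i|11⟩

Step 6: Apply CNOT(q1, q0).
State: i|01⟩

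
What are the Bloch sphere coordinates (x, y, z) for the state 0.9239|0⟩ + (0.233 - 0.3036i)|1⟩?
(0.4305, -0.561, 0.7071)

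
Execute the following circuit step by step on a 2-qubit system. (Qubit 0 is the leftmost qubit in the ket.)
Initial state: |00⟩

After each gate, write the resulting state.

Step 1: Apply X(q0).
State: |10⟩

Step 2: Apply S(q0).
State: i|10⟩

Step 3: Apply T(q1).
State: i|10⟩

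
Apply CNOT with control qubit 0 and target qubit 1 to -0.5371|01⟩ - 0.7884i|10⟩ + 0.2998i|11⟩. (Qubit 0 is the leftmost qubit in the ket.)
-0.5371|01⟩ + 0.2998i|10⟩ - 0.7884i|11⟩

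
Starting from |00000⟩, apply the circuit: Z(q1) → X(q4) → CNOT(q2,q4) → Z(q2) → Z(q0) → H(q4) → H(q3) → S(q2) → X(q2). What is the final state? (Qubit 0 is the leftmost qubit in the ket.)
1/2|00100⟩ - 1/2|00101⟩ + 1/2|00110⟩ - 1/2|00111⟩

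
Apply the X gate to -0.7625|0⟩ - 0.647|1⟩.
-0.647|0⟩ - 0.7625|1⟩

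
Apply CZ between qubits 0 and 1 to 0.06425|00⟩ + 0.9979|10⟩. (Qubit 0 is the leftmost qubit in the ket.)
0.06425|00⟩ + 0.9979|10⟩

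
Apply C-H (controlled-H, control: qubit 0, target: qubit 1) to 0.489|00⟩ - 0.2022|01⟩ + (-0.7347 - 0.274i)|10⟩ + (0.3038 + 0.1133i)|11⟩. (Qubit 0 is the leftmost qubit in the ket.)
0.489|00⟩ - 0.2022|01⟩ + (-0.3047 - 0.1136i)|10⟩ + (-0.7343 - 0.2739i)|11⟩

C-H leaves the control-|0⟩ kets |00⟩, |01⟩ unchanged and applies H to qubit 1 on the control-|1⟩ pair (|10⟩, |11⟩).
H = [[1/√2, 1/√2], [1/√2, -1/√2]].
With a = amp(|10⟩) = (-0.7347 - 0.274i) and b = amp(|11⟩) = (0.3038 + 0.1133i):
new amp(|10⟩) = (1/√2)·a + (1/√2)·b = (-0.3047 - 0.1136i)
new amp(|11⟩) = (1/√2)·a + (-1/√2)·b = (-0.7343 - 0.2739i)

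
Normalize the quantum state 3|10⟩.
|10⟩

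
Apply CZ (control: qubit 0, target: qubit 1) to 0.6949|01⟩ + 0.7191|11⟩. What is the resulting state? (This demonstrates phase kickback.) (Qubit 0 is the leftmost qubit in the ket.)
0.6949|01⟩ - 0.7191|11⟩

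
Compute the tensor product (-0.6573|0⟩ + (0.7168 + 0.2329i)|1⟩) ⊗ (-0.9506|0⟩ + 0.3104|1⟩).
0.6248|00⟩ - 0.204|01⟩ + (-0.6814 - 0.2214i)|10⟩ + (0.2225 + 0.07229i)|11⟩

amp(|b₁b₂…⟩) = product of the factor amplitudes for bits b₁, b₂, …; only kets whose every factor amplitude is nonzero survive.
|00⟩: (-0.6573)(-0.9506) = 0.6248
|01⟩: (-0.6573)(0.3104) = -0.204
|10⟩: (0.7168 + 0.2329i)(-0.9506) = (-0.6814 - 0.2214i)
|11⟩: (0.7168 + 0.2329i)(0.3104) = (0.2225 + 0.07229i)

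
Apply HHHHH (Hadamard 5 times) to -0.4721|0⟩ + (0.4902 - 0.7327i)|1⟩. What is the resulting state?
(0.0128 - 0.5181i)|0⟩ + (-0.6804 + 0.5181i)|1⟩

H² = I, so H^5 = H: a single Hadamard. With (a, b) = (-0.4721, (0.4902 - 0.7327i)), H gives ((a + b)/√2, (a − b)/√2) = ((0.0128 - 0.5181i), (-0.6804 + 0.5181i)).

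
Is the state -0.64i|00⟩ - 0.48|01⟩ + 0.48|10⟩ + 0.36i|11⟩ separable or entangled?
Entangled

Writing the state as a|00⟩ + b|01⟩ + c|10⟩ + d|11⟩, it is a product state iff ad − bc = 0.
Here (a, b, c, d) = (-0.64i, -0.48, 0.48, 0.36i): ad − bc = (-0.64i)(0.36i) − (-0.48)(0.48) = 0.4608 ≠ 0, so the state is entangled.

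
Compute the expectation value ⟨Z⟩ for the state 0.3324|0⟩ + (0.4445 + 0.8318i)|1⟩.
-0.779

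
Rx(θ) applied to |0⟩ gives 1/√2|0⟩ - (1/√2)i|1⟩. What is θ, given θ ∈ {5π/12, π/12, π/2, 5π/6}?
π/2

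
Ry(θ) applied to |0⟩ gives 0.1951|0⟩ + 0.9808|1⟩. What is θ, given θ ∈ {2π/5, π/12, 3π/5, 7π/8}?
7π/8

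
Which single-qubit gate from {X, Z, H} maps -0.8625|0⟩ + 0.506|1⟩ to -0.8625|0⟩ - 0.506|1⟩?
Z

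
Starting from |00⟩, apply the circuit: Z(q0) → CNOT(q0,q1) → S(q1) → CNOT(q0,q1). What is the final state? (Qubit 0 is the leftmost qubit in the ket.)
|00⟩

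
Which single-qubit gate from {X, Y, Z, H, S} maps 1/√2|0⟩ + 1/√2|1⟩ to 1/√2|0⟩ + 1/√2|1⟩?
X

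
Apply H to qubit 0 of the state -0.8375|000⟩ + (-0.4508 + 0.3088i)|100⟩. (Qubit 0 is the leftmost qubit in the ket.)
(-0.911 + 0.2184i)|000⟩ + (-0.2734 - 0.2184i)|100⟩

H on qubit 0 mixes each pair of kets that differ only in qubit 0: amplitudes (a, b) of (|…0…⟩, |…1…⟩) become ((a + b)/√2, (a − b)/√2). Kets absent from the input have amplitude 0.
(|000⟩, |100⟩): (a, b) = (-0.8375, (-0.4508 + 0.3088i)) → ((-0.911 + 0.2184i), (-0.2734 - 0.2184i))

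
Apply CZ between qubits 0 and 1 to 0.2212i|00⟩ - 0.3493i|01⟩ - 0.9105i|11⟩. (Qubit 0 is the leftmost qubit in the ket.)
0.2212i|00⟩ - 0.3493i|01⟩ + 0.9105i|11⟩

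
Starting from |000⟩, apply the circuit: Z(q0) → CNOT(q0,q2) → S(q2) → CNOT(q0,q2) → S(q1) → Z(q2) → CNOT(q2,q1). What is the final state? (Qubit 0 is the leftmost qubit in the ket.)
|000⟩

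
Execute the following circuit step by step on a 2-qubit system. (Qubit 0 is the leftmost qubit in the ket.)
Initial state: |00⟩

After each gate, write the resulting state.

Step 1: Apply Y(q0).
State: i|10⟩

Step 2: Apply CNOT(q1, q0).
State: i|10⟩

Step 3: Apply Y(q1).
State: -|11⟩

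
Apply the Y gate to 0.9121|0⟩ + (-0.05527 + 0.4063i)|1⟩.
(0.4063 + 0.05527i)|0⟩ + 0.9121i|1⟩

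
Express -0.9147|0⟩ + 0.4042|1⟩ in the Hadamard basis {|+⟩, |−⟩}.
-0.361|+⟩ - 0.9326|−⟩

With |ψ⟩ = α|0⟩ + β|1⟩, the Hadamard-basis coefficients are ⟨+|ψ⟩ = (α + β)/√2 and ⟨−|ψ⟩ = (α − β)/√2.
Here α = -0.9147, β = 0.4042: (α + β)/√2 = -0.361, (α − β)/√2 = -0.9326.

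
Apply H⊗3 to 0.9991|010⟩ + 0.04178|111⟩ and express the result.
0.368|000⟩ + 0.3385|001⟩ - 0.368|010⟩ - 0.3385|011⟩ + 0.3385|100⟩ + 0.368|101⟩ - 0.3385|110⟩ - 0.368|111⟩

H⊗3 gives amp(|y⟩) = (1/2√2) Σ_x (−1)^(x·y) amp(|x⟩), where x·y is the number of positions in which both x and y have a 1.
|000⟩: (0.9991 + 0.04178)/(2√2) = 0.368
|001⟩: (0.9991 - 0.04178)/(2√2) = 0.3385
|010⟩: (-0.9991 - 0.04178)/(2√2) = -0.368
|011⟩: (-0.9991 + 0.04178)/(2√2) = -0.3385
|100⟩: (0.9991 - 0.04178)/(2√2) = 0.3385
|101⟩: (0.9991 + 0.04178)/(2√2) = 0.368
|110⟩: (-0.9991 + 0.04178)/(2√2) = -0.3385
|111⟩: (-0.9991 - 0.04178)/(2√2) = -0.368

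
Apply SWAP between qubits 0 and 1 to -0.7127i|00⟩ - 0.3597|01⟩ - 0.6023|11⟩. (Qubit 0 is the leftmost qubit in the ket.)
-0.7127i|00⟩ - 0.3597|10⟩ - 0.6023|11⟩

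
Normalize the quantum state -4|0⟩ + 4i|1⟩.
-1/√2|0⟩ + (1/√2)i|1⟩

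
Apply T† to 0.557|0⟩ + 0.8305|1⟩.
0.557|0⟩ + (0.5873 - 0.5873i)|1⟩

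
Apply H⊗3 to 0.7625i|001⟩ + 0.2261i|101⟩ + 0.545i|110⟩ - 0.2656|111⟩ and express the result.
(-0.0939 + 0.5422i)|000⟩ + (0.0939 - 0.1568i)|001⟩ + (0.0939 + 0.1568i)|010⟩ + (-0.0939 - 0.5422i)|011⟩ + (0.0939 - 0.003041i)|100⟩ + (-0.0939 - 0.3823i)|101⟩ + (-0.0939 + 0.3823i)|110⟩ + (0.0939 + 0.003041i)|111⟩

H⊗3 gives amp(|y⟩) = (1/2√2) Σ_x (−1)^(x·y) amp(|x⟩), where x·y is the number of positions in which both x and y have a 1.
|000⟩: (0.7625i + 0.2261i + 0.545i - 0.2656)/(2√2) = (-0.0939 + 0.5422i)
|001⟩: (-0.7625i - 0.2261i + 0.545i + 0.2656)/(2√2) = (0.0939 - 0.1568i)
|010⟩: (0.7625i + 0.2261i - 0.545i + 0.2656)/(2√2) = (0.0939 + 0.1568i)
|011⟩: (-0.7625i - 0.2261i - 0.545i - 0.2656)/(2√2) = (-0.0939 - 0.5422i)
|100⟩: (0.7625i - 0.2261i - 0.545i + 0.2656)/(2√2) = (0.0939 - 0.003041i)
|101⟩: (-0.7625i + 0.2261i - 0.545i - 0.2656)/(2√2) = (-0.0939 - 0.3823i)
|110⟩: (0.7625i - 0.2261i + 0.545i - 0.2656)/(2√2) = (-0.0939 + 0.3823i)
|111⟩: (-0.7625i + 0.2261i + 0.545i + 0.2656)/(2√2) = (0.0939 + 0.003041i)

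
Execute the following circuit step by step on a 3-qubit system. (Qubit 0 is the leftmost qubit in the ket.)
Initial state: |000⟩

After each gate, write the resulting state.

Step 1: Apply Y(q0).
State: i|100⟩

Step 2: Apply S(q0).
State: -|100⟩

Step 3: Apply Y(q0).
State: i|000⟩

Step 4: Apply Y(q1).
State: -|010⟩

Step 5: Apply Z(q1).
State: |010⟩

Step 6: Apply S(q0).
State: |010⟩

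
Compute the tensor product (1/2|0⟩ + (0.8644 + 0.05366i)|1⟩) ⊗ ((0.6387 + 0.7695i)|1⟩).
(0.3194 + 0.3848i)|01⟩ + (0.5108 + 0.6994i)|11⟩

amp(|b₁b₂…⟩) = product of the factor amplitudes for bits b₁, b₂, …; only kets whose every factor amplitude is nonzero survive.
|01⟩: (1/2)(0.6387 + 0.7695i) = (0.3194 + 0.3848i)
|11⟩: (0.8644 + 0.05366i)(0.6387 + 0.7695i) = (0.5108 + 0.6994i)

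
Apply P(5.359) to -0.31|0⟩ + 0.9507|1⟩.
-0.31|0⟩ + (0.5728 - 0.7588i)|1⟩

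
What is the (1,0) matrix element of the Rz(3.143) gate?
0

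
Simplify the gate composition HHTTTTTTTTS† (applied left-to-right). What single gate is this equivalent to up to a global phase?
S†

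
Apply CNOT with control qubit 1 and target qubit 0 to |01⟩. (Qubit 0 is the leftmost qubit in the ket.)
|11⟩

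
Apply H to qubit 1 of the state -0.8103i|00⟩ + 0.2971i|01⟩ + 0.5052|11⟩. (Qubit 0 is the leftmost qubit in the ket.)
-0.3629i|00⟩ - 0.7831i|01⟩ + 0.3572|10⟩ - 0.3572|11⟩

H on qubit 1 mixes each pair of kets that differ only in qubit 1: amplitudes (a, b) of (|…0…⟩, |…1…⟩) become ((a + b)/√2, (a − b)/√2). Kets absent from the input have amplitude 0.
(|00⟩, |01⟩): (a, b) = (-0.8103i, 0.2971i) → (-0.3629i, -0.7831i)
(|10⟩, |11⟩): (a, b) = (0, 0.5052) → (0.3572, -0.3572)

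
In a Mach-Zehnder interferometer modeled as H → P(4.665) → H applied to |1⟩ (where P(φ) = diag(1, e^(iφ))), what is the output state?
(0.5237 + 0.4994i)|0⟩ + (0.4763 - 0.4994i)|1⟩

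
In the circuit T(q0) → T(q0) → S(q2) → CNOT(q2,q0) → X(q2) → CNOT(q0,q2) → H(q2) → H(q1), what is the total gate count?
8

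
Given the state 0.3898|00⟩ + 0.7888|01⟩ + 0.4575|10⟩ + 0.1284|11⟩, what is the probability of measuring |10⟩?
0.2093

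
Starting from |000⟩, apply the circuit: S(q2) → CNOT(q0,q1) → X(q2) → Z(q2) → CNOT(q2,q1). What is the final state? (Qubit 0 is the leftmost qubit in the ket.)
-|011⟩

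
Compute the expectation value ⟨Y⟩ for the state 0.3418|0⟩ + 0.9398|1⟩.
0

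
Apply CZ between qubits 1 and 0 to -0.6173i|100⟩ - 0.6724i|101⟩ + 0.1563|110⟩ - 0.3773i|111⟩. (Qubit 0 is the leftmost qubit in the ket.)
-0.6173i|100⟩ - 0.6724i|101⟩ - 0.1563|110⟩ + 0.3773i|111⟩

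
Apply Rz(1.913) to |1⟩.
(0.5764 + 0.8172i)|1⟩

Rz(1.913) = [[e^(−iθ/2), 0], [0, e^(iθ/2)]] with e^(±iθ/2) = cos(θ/2) ± i·sin(θ/2); θ = 1.913, cos(θ/2) ≈ 0.576384, sin(θ/2) ≈ 0.817179.
With a = amp(|0⟩) = 0 and b = amp(|1⟩) = 1:
new amp(|0⟩) = (0.576384 - 0.817179i)·a = 0
new amp(|1⟩) = (0.576384 + 0.817179i)·b = (0.5764 + 0.8172i)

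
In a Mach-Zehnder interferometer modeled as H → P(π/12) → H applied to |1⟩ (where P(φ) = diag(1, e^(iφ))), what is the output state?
(0.01704 - 0.1294i)|0⟩ + (0.983 + 0.1294i)|1⟩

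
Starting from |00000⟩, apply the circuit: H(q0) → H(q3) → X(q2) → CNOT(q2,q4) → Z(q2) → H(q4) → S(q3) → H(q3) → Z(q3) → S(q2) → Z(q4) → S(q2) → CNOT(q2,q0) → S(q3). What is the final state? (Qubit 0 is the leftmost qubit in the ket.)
(0.25 + 0.25i)|00100⟩ + (0.25 + 0.25i)|00101⟩ + (-0.25 - 0.25i)|00110⟩ + (-0.25 - 0.25i)|00111⟩ + (0.25 + 0.25i)|10100⟩ + (0.25 + 0.25i)|10101⟩ + (-0.25 - 0.25i)|10110⟩ + (-0.25 - 0.25i)|10111⟩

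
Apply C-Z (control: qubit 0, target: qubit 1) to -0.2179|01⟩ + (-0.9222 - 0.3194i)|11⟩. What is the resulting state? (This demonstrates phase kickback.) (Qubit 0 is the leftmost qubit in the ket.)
-0.2179|01⟩ + (0.9222 + 0.3194i)|11⟩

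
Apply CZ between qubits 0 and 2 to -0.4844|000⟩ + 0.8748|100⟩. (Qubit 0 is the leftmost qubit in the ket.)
-0.4844|000⟩ + 0.8748|100⟩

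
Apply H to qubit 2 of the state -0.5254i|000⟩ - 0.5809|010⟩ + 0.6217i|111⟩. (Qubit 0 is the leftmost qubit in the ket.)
-0.3715i|000⟩ - 0.3715i|001⟩ - 0.4108|010⟩ - 0.4108|011⟩ + 0.4396i|110⟩ - 0.4396i|111⟩

H on qubit 2 mixes each pair of kets that differ only in qubit 2: amplitudes (a, b) of (|…0…⟩, |…1…⟩) become ((a + b)/√2, (a − b)/√2). Kets absent from the input have amplitude 0.
(|000⟩, |001⟩): (a, b) = (-0.5254i, 0) → (-0.3715i, -0.3715i)
(|010⟩, |011⟩): (a, b) = (-0.5809, 0) → (-0.4108, -0.4108)
(|110⟩, |111⟩): (a, b) = (0, 0.6217i) → (0.4396i, -0.4396i)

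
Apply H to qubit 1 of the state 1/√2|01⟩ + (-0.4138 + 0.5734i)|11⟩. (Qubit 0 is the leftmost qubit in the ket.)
1/2|00⟩ - 1/2|01⟩ + (-0.2926 + 0.4055i)|10⟩ + (0.2926 - 0.4055i)|11⟩

H on qubit 1 mixes each pair of kets that differ only in qubit 1: amplitudes (a, b) of (|…0…⟩, |…1…⟩) become ((a + b)/√2, (a − b)/√2). Kets absent from the input have amplitude 0.
(|00⟩, |01⟩): (a, b) = (0, 1/√2) → (1/2, -1/2)
(|10⟩, |11⟩): (a, b) = (0, (-0.4138 + 0.5734i)) → ((-0.2926 + 0.4055i), (0.2926 - 0.4055i))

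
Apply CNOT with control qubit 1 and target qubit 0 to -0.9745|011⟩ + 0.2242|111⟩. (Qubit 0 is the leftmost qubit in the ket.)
0.2242|011⟩ - 0.9745|111⟩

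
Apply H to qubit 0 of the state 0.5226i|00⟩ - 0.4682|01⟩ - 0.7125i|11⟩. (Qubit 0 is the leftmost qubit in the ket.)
0.3695i|00⟩ + (-0.3311 - 0.5038i)|01⟩ + 0.3695i|10⟩ + (-0.3311 + 0.5038i)|11⟩

H on qubit 0 mixes each pair of kets that differ only in qubit 0: amplitudes (a, b) of (|…0…⟩, |…1…⟩) become ((a + b)/√2, (a − b)/√2). Kets absent from the input have amplitude 0.
(|00⟩, |10⟩): (a, b) = (0.5226i, 0) → (0.3695i, 0.3695i)
(|01⟩, |11⟩): (a, b) = (-0.4682, -0.7125i) → ((-0.3311 - 0.5038i), (-0.3311 + 0.5038i))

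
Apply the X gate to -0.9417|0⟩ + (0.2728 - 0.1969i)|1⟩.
(0.2728 - 0.1969i)|0⟩ - 0.9417|1⟩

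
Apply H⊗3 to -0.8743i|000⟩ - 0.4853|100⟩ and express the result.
(-0.1716 - 0.3091i)|000⟩ + (-0.1716 - 0.3091i)|001⟩ + (-0.1716 - 0.3091i)|010⟩ + (-0.1716 - 0.3091i)|011⟩ + (0.1716 - 0.3091i)|100⟩ + (0.1716 - 0.3091i)|101⟩ + (0.1716 - 0.3091i)|110⟩ + (0.1716 - 0.3091i)|111⟩

H⊗3 gives amp(|y⟩) = (1/2√2) Σ_x (−1)^(x·y) amp(|x⟩), where x·y is the number of positions in which both x and y have a 1.
|000⟩: (-0.8743i - 0.4853)/(2√2) = (-0.1716 - 0.3091i)
|001⟩: (-0.8743i - 0.4853)/(2√2) = (-0.1716 - 0.3091i)
|010⟩: (-0.8743i - 0.4853)/(2√2) = (-0.1716 - 0.3091i)
|011⟩: (-0.8743i - 0.4853)/(2√2) = (-0.1716 - 0.3091i)
|100⟩: (-0.8743i + 0.4853)/(2√2) = (0.1716 - 0.3091i)
|101⟩: (-0.8743i + 0.4853)/(2√2) = (0.1716 - 0.3091i)
|110⟩: (-0.8743i + 0.4853)/(2√2) = (0.1716 - 0.3091i)
|111⟩: (-0.8743i + 0.4853)/(2√2) = (0.1716 - 0.3091i)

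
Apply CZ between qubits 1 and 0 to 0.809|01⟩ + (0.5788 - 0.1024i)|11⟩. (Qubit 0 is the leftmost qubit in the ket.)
0.809|01⟩ + (-0.5788 + 0.1024i)|11⟩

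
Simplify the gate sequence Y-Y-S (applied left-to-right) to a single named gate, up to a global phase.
S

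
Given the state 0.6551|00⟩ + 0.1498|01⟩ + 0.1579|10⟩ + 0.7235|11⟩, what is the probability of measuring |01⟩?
0.02244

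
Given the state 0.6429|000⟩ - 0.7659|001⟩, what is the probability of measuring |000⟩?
0.4133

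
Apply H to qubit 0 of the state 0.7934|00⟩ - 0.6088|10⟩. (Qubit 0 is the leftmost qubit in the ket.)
0.1305|00⟩ + 0.9915|10⟩

H on qubit 0 mixes each pair of kets that differ only in qubit 0: amplitudes (a, b) of (|…0…⟩, |…1…⟩) become ((a + b)/√2, (a − b)/√2). Kets absent from the input have amplitude 0.
(|00⟩, |10⟩): (a, b) = (0.7934, -0.6088) → (0.1305, 0.9915)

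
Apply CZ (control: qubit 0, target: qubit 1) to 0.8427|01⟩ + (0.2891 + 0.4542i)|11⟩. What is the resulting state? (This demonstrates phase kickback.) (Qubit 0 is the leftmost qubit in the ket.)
0.8427|01⟩ + (-0.2891 - 0.4542i)|11⟩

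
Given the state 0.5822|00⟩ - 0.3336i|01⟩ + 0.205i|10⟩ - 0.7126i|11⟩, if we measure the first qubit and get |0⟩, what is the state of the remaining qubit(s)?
0.8677|0⟩ - 0.4972i|1⟩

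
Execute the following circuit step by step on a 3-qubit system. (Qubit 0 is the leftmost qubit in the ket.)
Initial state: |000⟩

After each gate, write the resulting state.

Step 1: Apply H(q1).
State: 1/√2|000⟩ + 1/√2|010⟩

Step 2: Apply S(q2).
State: 1/√2|000⟩ + 1/√2|010⟩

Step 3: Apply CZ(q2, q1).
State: 1/√2|000⟩ + 1/√2|010⟩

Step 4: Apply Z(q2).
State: 1/√2|000⟩ + 1/√2|010⟩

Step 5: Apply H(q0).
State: 1/2|000⟩ + 1/2|010⟩ + 1/2|100⟩ + 1/2|110⟩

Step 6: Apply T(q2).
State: 1/2|000⟩ + 1/2|010⟩ + 1/2|100⟩ + 1/2|110⟩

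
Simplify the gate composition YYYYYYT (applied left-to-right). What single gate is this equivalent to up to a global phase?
T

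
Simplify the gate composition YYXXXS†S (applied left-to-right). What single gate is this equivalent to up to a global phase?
X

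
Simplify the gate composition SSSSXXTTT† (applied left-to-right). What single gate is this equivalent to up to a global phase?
T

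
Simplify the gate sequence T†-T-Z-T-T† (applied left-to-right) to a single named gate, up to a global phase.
Z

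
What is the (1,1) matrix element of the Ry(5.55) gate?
-0.9336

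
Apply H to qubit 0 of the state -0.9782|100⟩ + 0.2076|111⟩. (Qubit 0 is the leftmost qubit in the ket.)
-0.6917|000⟩ + 0.1468|011⟩ + 0.6917|100⟩ - 0.1468|111⟩

H on qubit 0 mixes each pair of kets that differ only in qubit 0: amplitudes (a, b) of (|…0…⟩, |…1…⟩) become ((a + b)/√2, (a − b)/√2). Kets absent from the input have amplitude 0.
(|000⟩, |100⟩): (a, b) = (0, -0.9782) → (-0.6917, 0.6917)
(|011⟩, |111⟩): (a, b) = (0, 0.2076) → (0.1468, -0.1468)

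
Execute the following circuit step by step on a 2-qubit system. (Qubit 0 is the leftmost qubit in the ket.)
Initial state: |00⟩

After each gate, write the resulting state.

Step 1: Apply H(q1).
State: 1/√2|00⟩ + 1/√2|01⟩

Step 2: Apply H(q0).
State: 1/2|00⟩ + 1/2|01⟩ + 1/2|10⟩ + 1/2|11⟩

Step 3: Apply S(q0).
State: 1/2|00⟩ + 1/2|01⟩ + (1/2)i|10⟩ + (1/2)i|11⟩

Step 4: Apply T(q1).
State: 1/2|00⟩ + (1/√8 + (1/√8)i)|01⟩ + (1/2)i|10⟩ + (-1/√8 + (1/√8)i)|11⟩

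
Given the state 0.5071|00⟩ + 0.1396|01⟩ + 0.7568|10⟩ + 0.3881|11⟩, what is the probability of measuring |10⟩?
0.5727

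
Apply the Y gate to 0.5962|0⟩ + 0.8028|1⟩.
-0.8028i|0⟩ + 0.5962i|1⟩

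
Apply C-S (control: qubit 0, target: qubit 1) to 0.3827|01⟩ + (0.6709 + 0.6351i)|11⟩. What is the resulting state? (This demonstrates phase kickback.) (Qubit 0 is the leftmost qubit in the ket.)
0.3827|01⟩ + (-0.6351 + 0.6709i)|11⟩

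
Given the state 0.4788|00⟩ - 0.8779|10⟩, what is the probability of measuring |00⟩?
0.2292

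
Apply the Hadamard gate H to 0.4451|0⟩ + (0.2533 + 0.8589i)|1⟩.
(0.4938 + 0.6073i)|0⟩ + (0.1356 - 0.6073i)|1⟩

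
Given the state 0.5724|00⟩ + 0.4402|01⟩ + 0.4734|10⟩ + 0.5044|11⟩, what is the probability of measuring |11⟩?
0.2544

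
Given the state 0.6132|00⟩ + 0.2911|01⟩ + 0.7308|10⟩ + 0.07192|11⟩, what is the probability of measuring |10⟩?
0.5341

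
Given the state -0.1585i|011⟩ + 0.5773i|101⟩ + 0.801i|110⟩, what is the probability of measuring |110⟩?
0.6416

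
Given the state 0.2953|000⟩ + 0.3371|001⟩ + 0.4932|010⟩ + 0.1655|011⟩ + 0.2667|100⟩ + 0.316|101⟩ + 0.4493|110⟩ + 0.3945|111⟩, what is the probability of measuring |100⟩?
0.07113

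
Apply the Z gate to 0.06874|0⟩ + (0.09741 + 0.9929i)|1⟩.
0.06874|0⟩ + (-0.09741 - 0.9929i)|1⟩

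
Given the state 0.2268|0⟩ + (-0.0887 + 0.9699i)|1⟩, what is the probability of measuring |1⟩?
0.9486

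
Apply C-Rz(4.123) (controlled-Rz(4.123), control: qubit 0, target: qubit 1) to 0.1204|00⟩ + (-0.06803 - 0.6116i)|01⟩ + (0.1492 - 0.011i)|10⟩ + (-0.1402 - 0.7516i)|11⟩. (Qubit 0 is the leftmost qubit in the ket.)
0.1204|00⟩ + (-0.06803 - 0.6116i)|01⟩ + (-0.08001 - 0.1264i)|10⟩ + (0.729 + 0.2305i)|11⟩

C-Rz(4.123) leaves the control-|0⟩ kets |00⟩, |01⟩ unchanged and applies Rz(4.123) to qubit 1 on the control-|1⟩ pair (|10⟩, |11⟩).
Rz(4.123) = [[e^(−iθ/2), 0], [0, e^(iθ/2)]] with e^(±iθ/2) = cos(θ/2) ± i·sin(θ/2); θ = 4.123, cos(θ/2) ≈ -0.471247, sin(θ/2) ≈ 0.882001.
With a = amp(|10⟩) = (0.1492 - 0.011i) and b = amp(|11⟩) = (-0.1402 - 0.7516i):
new amp(|10⟩) = (-0.471247 - 0.882001i)·a = (-0.08001 - 0.1264i)
new amp(|11⟩) = (-0.471247 + 0.882001i)·b = (0.729 + 0.2305i)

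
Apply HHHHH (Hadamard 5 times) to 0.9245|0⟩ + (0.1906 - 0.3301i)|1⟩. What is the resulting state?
(0.7885 - 0.2334i)|0⟩ + (0.5189 + 0.2334i)|1⟩

H² = I, so H^5 = H: a single Hadamard. With (a, b) = (0.9245, (0.1906 - 0.3301i)), H gives ((a + b)/√2, (a − b)/√2) = ((0.7885 - 0.2334i), (0.5189 + 0.2334i)).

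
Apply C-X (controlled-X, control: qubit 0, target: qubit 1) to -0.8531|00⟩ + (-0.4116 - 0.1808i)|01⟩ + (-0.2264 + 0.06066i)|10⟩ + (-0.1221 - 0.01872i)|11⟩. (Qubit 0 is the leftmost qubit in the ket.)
-0.8531|00⟩ + (-0.4116 - 0.1808i)|01⟩ + (-0.1221 - 0.01872i)|10⟩ + (-0.2264 + 0.06066i)|11⟩

C-X leaves the control-|0⟩ kets |00⟩, |01⟩ unchanged and applies X to qubit 1 on the control-|1⟩ pair (|10⟩, |11⟩).
X = [[0, 1], [1, 0]].
With a = amp(|10⟩) = (-0.2264 + 0.06066i) and b = amp(|11⟩) = (-0.1221 - 0.01872i):
new amp(|10⟩) = (1)·b = (-0.1221 - 0.01872i)
new amp(|11⟩) = (1)·a = (-0.2264 + 0.06066i)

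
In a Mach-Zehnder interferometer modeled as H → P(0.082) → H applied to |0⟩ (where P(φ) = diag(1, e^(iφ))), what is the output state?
(0.9983 + 0.04095i)|0⟩ + (0.00168 - 0.04095i)|1⟩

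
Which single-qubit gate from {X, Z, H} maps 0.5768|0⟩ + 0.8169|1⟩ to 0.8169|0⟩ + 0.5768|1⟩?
X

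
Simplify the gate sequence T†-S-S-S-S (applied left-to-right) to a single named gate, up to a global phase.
T†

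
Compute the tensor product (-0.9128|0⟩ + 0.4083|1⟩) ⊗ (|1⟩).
-0.9128|01⟩ + 0.4083|11⟩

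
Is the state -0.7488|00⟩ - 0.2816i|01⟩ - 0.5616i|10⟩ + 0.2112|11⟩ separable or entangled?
Separable

Writing the state as a|00⟩ + b|01⟩ + c|10⟩ + d|11⟩, it is a product state iff ad − bc = 0.
Here (a, b, c, d) = (-0.7488, -0.2816i, -0.5616i, 0.2112): ad − bc = (-0.7488)(0.2112) − (-0.2816i)(-0.5616i) = 0, so the state is separable.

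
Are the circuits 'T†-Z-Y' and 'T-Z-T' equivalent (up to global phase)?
No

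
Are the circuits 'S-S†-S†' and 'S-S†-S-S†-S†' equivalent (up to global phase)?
Yes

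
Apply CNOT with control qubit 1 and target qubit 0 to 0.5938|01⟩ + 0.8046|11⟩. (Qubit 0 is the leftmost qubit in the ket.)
0.8046|01⟩ + 0.5938|11⟩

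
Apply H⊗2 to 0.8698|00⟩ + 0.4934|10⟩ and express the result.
0.6816|00⟩ + 0.6816|01⟩ + 0.1882|10⟩ + 0.1882|11⟩

H⊗2 gives amp(|y⟩) = (1/2) Σ_x (−1)^(x·y) amp(|x⟩), where x·y is the number of positions in which both x and y have a 1.
|00⟩: (0.8698 + 0.4934)/2 = 0.6816
|01⟩: (0.8698 + 0.4934)/2 = 0.6816
|10⟩: (0.8698 - 0.4934)/2 = 0.1882
|11⟩: (0.8698 - 0.4934)/2 = 0.1882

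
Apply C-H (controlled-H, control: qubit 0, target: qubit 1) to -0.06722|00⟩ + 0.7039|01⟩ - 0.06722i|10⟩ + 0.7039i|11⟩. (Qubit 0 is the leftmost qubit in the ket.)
-0.06722|00⟩ + 0.7039|01⟩ + 0.4502i|10⟩ - 0.5453i|11⟩

C-H leaves the control-|0⟩ kets |00⟩, |01⟩ unchanged and applies H to qubit 1 on the control-|1⟩ pair (|10⟩, |11⟩).
H = [[1/√2, 1/√2], [1/√2, -1/√2]].
With a = amp(|10⟩) = -0.06722i and b = amp(|11⟩) = 0.7039i:
new amp(|10⟩) = (1/√2)·a + (1/√2)·b = 0.4502i
new amp(|11⟩) = (1/√2)·a + (-1/√2)·b = -0.5453i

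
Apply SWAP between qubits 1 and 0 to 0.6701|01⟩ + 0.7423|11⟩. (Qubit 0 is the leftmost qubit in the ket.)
0.6701|10⟩ + 0.7423|11⟩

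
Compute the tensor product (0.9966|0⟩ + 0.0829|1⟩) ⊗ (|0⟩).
0.9966|00⟩ + 0.0829|10⟩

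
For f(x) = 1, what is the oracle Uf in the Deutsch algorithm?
I ⊗ X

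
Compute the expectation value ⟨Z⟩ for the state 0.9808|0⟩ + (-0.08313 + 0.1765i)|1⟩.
0.9239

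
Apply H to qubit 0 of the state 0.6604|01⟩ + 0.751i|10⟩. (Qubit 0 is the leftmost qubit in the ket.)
0.531i|00⟩ + 0.467|01⟩ - 0.531i|10⟩ + 0.467|11⟩

H on qubit 0 mixes each pair of kets that differ only in qubit 0: amplitudes (a, b) of (|…0…⟩, |…1…⟩) become ((a + b)/√2, (a − b)/√2). Kets absent from the input have amplitude 0.
(|00⟩, |10⟩): (a, b) = (0, 0.751i) → (0.531i, -0.531i)
(|01⟩, |11⟩): (a, b) = (0.6604, 0) → (0.467, 0.467)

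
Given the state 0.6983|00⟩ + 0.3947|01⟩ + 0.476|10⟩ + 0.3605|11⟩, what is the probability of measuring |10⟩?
0.2266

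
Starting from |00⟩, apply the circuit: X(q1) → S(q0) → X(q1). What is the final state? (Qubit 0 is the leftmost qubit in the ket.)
|00⟩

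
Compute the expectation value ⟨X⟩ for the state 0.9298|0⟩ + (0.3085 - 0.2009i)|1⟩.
0.5737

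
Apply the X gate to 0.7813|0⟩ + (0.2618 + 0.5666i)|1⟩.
(0.2618 + 0.5666i)|0⟩ + 0.7813|1⟩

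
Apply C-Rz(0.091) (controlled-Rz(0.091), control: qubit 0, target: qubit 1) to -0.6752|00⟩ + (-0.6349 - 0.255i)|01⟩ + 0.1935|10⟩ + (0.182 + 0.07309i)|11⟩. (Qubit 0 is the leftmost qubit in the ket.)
-0.6752|00⟩ + (-0.6349 - 0.255i)|01⟩ + (0.1933 - 0.008801i)|10⟩ + (0.1785 + 0.08129i)|11⟩

C-Rz(0.091) leaves the control-|0⟩ kets |00⟩, |01⟩ unchanged and applies Rz(0.091) to qubit 1 on the control-|1⟩ pair (|10⟩, |11⟩).
Rz(0.091) = [[e^(−iθ/2), 0], [0, e^(iθ/2)]] with e^(±iθ/2) = cos(θ/2) ± i·sin(θ/2); θ = 0.091, cos(θ/2) ≈ 0.998965, sin(θ/2) ≈ 0.0454843.
With a = amp(|10⟩) = 0.1935 and b = amp(|11⟩) = (0.182 + 0.07309i):
new amp(|10⟩) = (0.998965 - 0.0454843i)·a = (0.1933 - 0.008801i)
new amp(|11⟩) = (0.998965 + 0.0454843i)·b = (0.1785 + 0.08129i)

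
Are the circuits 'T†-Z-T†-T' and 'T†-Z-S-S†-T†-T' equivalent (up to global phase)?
Yes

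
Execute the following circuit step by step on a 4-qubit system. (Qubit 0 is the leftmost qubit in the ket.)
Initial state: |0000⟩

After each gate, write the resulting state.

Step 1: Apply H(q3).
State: 1/√2|0000⟩ + 1/√2|0001⟩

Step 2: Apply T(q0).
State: 1/√2|0000⟩ + 1/√2|0001⟩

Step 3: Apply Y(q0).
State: (1/√2)i|1000⟩ + (1/√2)i|1001⟩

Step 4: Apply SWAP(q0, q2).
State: (1/√2)i|0010⟩ + (1/√2)i|0011⟩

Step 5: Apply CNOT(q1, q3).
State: (1/√2)i|0010⟩ + (1/√2)i|0011⟩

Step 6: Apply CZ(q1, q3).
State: (1/√2)i|0010⟩ + (1/√2)i|0011⟩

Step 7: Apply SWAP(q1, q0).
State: (1/√2)i|0010⟩ + (1/√2)i|0011⟩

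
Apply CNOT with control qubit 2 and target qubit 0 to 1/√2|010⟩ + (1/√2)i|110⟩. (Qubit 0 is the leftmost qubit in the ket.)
1/√2|010⟩ + (1/√2)i|110⟩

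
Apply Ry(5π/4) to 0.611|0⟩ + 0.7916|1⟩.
-0.9652|0⟩ + 0.2616|1⟩

Ry(5π/4) = [[cos(θ/2), −sin(θ/2)], [sin(θ/2), cos(θ/2)]]; θ = 5π/4, cos(θ/2) ≈ -0.382683, sin(θ/2) ≈ 0.92388.
With a = amp(|0⟩) = 0.611 and b = amp(|1⟩) = 0.7916:
new amp(|0⟩) = (-0.382683)·a + (-0.92388)·b = -0.9652
new amp(|1⟩) = (0.92388)·a + (-0.382683)·b = 0.2616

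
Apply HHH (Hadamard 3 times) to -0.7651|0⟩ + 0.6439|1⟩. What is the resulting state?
-0.0857|0⟩ - 0.9963|1⟩

H² = I, so H^3 = H: a single Hadamard. With (a, b) = (-0.7651, 0.6439), H gives ((a + b)/√2, (a − b)/√2) = (-0.0857, -0.9963).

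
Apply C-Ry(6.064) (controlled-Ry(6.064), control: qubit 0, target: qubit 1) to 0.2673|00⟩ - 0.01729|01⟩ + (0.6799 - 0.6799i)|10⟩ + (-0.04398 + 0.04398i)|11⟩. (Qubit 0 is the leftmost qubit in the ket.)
0.2673|00⟩ - 0.01729|01⟩ + (-0.671 + 0.671i)|10⟩ + (0.1181 - 0.1181i)|11⟩

C-Ry(6.064) leaves the control-|0⟩ kets |00⟩, |01⟩ unchanged and applies Ry(6.064) to qubit 1 on the control-|1⟩ pair (|10⟩, |11⟩).
Ry(6.064) = [[cos(θ/2), −sin(θ/2)], [sin(θ/2), cos(θ/2)]]; θ = 6.064, cos(θ/2) ≈ -0.994001, sin(θ/2) ≈ 0.109373.
With a = amp(|10⟩) = (0.6799 - 0.6799i) and b = amp(|11⟩) = (-0.04398 + 0.04398i):
new amp(|10⟩) = (-0.994001)·a + (-0.109373)·b = (-0.671 + 0.671i)
new amp(|11⟩) = (0.109373)·a + (-0.994001)·b = (0.1181 - 0.1181i)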